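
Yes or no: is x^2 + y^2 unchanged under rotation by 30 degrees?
Yes

Applying rotation by 30 degrees: x' = x*cos(30 degrees) - y*sin(30 degrees) = sqrt(3)x/2 - y/2, y' = x*sin(30 degrees) + y*cos(30 degrees) = x/2 + sqrt(3)y/2

Substituting into x^2 + y^2:
(sqrt(3)x/2 - y/2)^2 + (x/2 + sqrt(3)y/2)^2
= x^2 + y^2

This equals the original expression x^2 + y^2, so it IS invariant.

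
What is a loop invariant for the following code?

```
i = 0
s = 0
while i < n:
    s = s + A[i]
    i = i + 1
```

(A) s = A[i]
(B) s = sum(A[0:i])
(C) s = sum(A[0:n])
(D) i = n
B

A loop invariant must hold before the first iteration and be re-established by every execution of the body.

(B) s = sum(A[0:i]): Initially i = 0 and s = 0 = sum of the empty slice A[0:0]. If s = sum(A[0:i]) holds at the top of an iteration, the body sets s to sum(A[0:i]) + A[i] = sum(A[0:i+1]) and then i to i+1, so s = sum(A[0:i]) holds again. At exit i = n, giving s = sum(A[0:n]).

The other options fail:
(A) s = A[i]: after the first iteration s = A[0] but i = 1, so s = A[i] compares s with the wrong element (and fails in general).
(C) s = sum(A[0:n]): false before the loop (s = 0, not the full sum) -- it only becomes true at exit.
(D) i = n: false initially (i = 0); it is the exit condition, not an invariant.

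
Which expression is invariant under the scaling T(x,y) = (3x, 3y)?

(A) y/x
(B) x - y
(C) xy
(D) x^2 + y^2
A

Under the uniform scaling T(x,y) = (3x, 3y):
Substitute the transformed coordinates into each option and compare with the original:
(A) y/x  ->  (3y)/(3x) = y/x   [equals y/x: invariant]
(B) x - y  ->  (3x) - (3y) = 3x - 3y   [differs from x - y: not invariant]
(C) xy  ->  (3x)(3y) = 9xy   [differs from xy: not invariant]
(D) x^2 + y^2  ->  (3x)^2 + (3y)^2 = 9x^2 + 9y^2   [differs from x^2 + y^2: not invariant]

Only option (A), y/x, is unchanged by the transformation.
The common factor 3 cancels in a ratio of coordinates, while sums, products and sums of squares pick up factors of 3 or 9.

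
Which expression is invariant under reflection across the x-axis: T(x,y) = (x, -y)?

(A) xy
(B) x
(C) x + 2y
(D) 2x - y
B

The map is reflection across the x-axis: T(x,y) = (x, -y).
Substitute the transformed coordinates into each option and compare with the original:
(A) xy  ->  (x)(-y) = -xy   [differs from xy: not invariant]
(B) x  ->  (x) = x   [equals x: invariant]
(C) x + 2y  ->  (x) + 2(-y) = x - 2y   [differs from x + 2y: not invariant]
(D) 2x - y  ->  2(x) - (-y) = 2x + y   [differs from 2x - y: not invariant]

Only option (B), x, is unchanged by the transformation.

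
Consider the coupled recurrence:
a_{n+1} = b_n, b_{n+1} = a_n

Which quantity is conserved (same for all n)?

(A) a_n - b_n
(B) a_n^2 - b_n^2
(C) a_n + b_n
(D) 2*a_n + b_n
C

Replace a_n by a_{n+1} = b_n and b_n by b_{n+1} = a_n in each option and simplify:
(A) a_n - b_n  ->  (b_n) - (a_n) = -a_n + b_n   [not conserved]
(B) a_n^2 - b_n^2  ->  (b_n)^2 - (a_n)^2 = -a_n^2 + b_n^2   [not conserved]
(C) a_n + b_n  ->  (b_n) + (a_n) = a_n + b_n   [conserved]
(D) 2*a_n + b_n  ->  2*(b_n) + (a_n) = a_n + 2*b_n   [not conserved]

Only (C) a_n + b_n returns to itself after one step, so it is the conserved quantity.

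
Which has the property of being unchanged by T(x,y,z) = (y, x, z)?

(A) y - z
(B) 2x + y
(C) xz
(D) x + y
D

Apply T(x,y,z) = (y, x, z) to each option, i.e. replace (x, y, z) by the transformed coordinates.
Substitute the transformed coordinates into each option and compare with the original:
(A) y - z  ->  (x) - (z) = x - z   [differs from y - z: not invariant]
(B) 2x + y  ->  2(y) + (x) = x + 2y   [differs from 2x + y: not invariant]
(C) xz  ->  (y)(z) = yz   [differs from xz: not invariant]
(D) x + y  ->  (y) + (x) = x + y   [equals x + y: invariant]

Only option (D), x + y, is unchanged by the transformation.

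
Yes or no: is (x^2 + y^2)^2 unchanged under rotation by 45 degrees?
Yes

Applying rotation by 45 degrees: x' = x*cos(45 degrees) - y*sin(45 degrees) = sqrt(2)x/2 - sqrt(2)y/2, y' = x*sin(45 degrees) + y*cos(45 degrees) = sqrt(2)x/2 + sqrt(2)y/2

Substituting into (x^2 + y^2)^2:
((sqrt(2)x/2 - sqrt(2)y/2)^2 + (sqrt(2)x/2 + sqrt(2)y/2)^2)^2
= x^4 + 2x^2y^2 + y^4 = (x^2 + y^2)^2

This equals the original expression (x^2 + y^2)^2, so it IS invariant.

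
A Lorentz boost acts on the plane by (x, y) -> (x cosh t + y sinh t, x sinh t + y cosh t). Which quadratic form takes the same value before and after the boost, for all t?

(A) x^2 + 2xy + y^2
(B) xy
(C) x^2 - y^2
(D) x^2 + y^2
C

Write x' = x cosh t + y sinh t, y' = x sinh t + y cosh t and substitute into each option:
(A) x^2 + 2xy + y^2: (x' + y')^2 with x' + y' = (x + y)(cosh t + sinh t) = (x + y)e^t, so it becomes (x + y)^2 e^(2t)   [not invariant for t != 0]
(B) xy: (x cosh t + y sinh t)(x sinh t + y cosh t) = xy(cosh^2 t + sinh^2 t) + (x^2 + y^2) sinh t cosh t = xy cosh 2t + (x^2 + y^2)(sinh 2t)/2   [not invariant for t != 0]
(C) x^2 - y^2: (x cosh t + y sinh t)^2 - (x sinh t + y cosh t)^2 = x^2(cosh^2 t - sinh^2 t) + 2xy(cosh t sinh t - sinh t cosh t) + y^2(sinh^2 t - cosh^2 t) = x^2 - y^2   [invariant, using cosh^2 t - sinh^2 t = 1]
(D) x^2 + y^2: (x cosh t + y sinh t)^2 + (x sinh t + y cosh t)^2 = (x^2 + y^2)(cosh^2 t + sinh^2 t) + 4xy sinh t cosh t = (x^2 + y^2) cosh 2t + 2xy sinh 2t   [not invariant for t != 0]

Only (C) x^2 - y^2 is unchanged; it is the Minkowski form preserved by Lorentz boosts, just as x^2 + y^2 is preserved by ordinary rotations.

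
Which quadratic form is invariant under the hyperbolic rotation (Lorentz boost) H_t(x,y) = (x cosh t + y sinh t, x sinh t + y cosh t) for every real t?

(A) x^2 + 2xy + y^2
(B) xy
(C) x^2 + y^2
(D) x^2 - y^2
D

Write x' = x cosh t + y sinh t, y' = x sinh t + y cosh t and substitute into each option:
(A) x^2 + 2xy + y^2: (x' + y')^2 with x' + y' = (x + y)(cosh t + sinh t) = (x + y)e^t, so it becomes (x + y)^2 e^(2t)   [not invariant for t != 0]
(B) xy: (x cosh t + y sinh t)(x sinh t + y cosh t) = xy(cosh^2 t + sinh^2 t) + (x^2 + y^2) sinh t cosh t = xy cosh 2t + (x^2 + y^2)(sinh 2t)/2   [not invariant for t != 0]
(C) x^2 + y^2: (x cosh t + y sinh t)^2 + (x sinh t + y cosh t)^2 = (x^2 + y^2)(cosh^2 t + sinh^2 t) + 4xy sinh t cosh t = (x^2 + y^2) cosh 2t + 2xy sinh 2t   [not invariant for t != 0]
(D) x^2 - y^2: (x cosh t + y sinh t)^2 - (x sinh t + y cosh t)^2 = x^2(cosh^2 t - sinh^2 t) + 2xy(cosh t sinh t - sinh t cosh t) + y^2(sinh^2 t - cosh^2 t) = x^2 - y^2   [invariant, using cosh^2 t - sinh^2 t = 1]

Only (D) x^2 - y^2 is unchanged; it is the Minkowski form preserved by Lorentz boosts, just as x^2 + y^2 is preserved by ordinary rotations.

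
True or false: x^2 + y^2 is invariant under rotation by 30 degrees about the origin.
True

Applying rotation by 30 degrees: x' = x*cos(30 degrees) - y*sin(30 degrees) = sqrt(3)x/2 - y/2, y' = x*sin(30 degrees) + y*cos(30 degrees) = x/2 + sqrt(3)y/2

Substituting into x^2 + y^2:
(sqrt(3)x/2 - y/2)^2 + (x/2 + sqrt(3)y/2)^2
= x^2 + y^2

This equals the original expression x^2 + y^2, so it IS invariant.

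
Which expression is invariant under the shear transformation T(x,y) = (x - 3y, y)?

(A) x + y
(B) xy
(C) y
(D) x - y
C

Under the shear T(x,y) = (x - 3y, y):
Substitute the transformed coordinates into each option and compare with the original:
(A) x + y  ->  (x - 3y) + (y) = x - 2y   [differs from x + y: not invariant]
(B) xy  ->  (x - 3y)(y) = xy - 3y^2   [differs from xy: not invariant]
(C) y  ->  (y) = y   [equals y: invariant]
(D) x - y  ->  (x - 3y) - (y) = x - 4y   [differs from x - y: not invariant]

Only option (C), y, is unchanged by the transformation.
A horizontal shear moves points parallel to the x-axis, so the y-coordinate (and any function of y alone) is unchanged.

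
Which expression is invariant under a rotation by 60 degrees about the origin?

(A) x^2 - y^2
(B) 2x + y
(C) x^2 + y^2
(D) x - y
C

A rotation by 60 degrees sends (x, y) to (x/2 - sqrt(3)y/2, sqrt(3)x/2 + y/2).
Substitute the transformed coordinates into each option and compare with the original:
(A) x^2 - y^2  ->  (x/2 - sqrt(3)y/2)^2 - (sqrt(3)x/2 + y/2)^2 = -x^2/2 - sqrt(3)xy + y^2/2   [differs from x^2 - y^2: not invariant]
(B) 2x + y  ->  2(x/2 - sqrt(3)y/2) + (sqrt(3)x/2 + y/2) = sqrt(3)x/2 + x - sqrt(3)y + y/2   [differs from 2x + y: not invariant]
(C) x^2 + y^2  ->  (x/2 - sqrt(3)y/2)^2 + (sqrt(3)x/2 + y/2)^2 = x^2 + y^2   [equals x^2 + y^2: invariant]
(D) x - y  ->  (x/2 - sqrt(3)y/2) - (sqrt(3)x/2 + y/2) = -sqrt(3)x/2 + x/2 - sqrt(3)y/2 - y/2   [differs from x - y: not invariant]

Only option (C), x^2 + y^2, is unchanged by the transformation.
Geometrically, x^2 + y^2 is the squared distance from the origin, which every rotation about the origin preserves.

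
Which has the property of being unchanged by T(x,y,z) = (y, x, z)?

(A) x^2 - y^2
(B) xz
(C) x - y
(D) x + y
D

Apply T(x,y,z) = (y, x, z) to each option, i.e. replace (x, y, z) by the transformed coordinates.
Substitute the transformed coordinates into each option and compare with the original:
(A) x^2 - y^2  ->  (y)^2 - (x)^2 = -x^2 + y^2   [differs from x^2 - y^2: not invariant]
(B) xz  ->  (y)(z) = yz   [differs from xz: not invariant]
(C) x - y  ->  (y) - (x) = -x + y   [differs from x - y: not invariant]
(D) x + y  ->  (y) + (x) = x + y   [equals x + y: invariant]

Only option (D), x + y, is unchanged by the transformation.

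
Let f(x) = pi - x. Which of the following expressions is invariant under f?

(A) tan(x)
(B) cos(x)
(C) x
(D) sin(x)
D

For f(x) = pi - x:
sin(pi - x) = sin(x), so sine is invariant under this transformation.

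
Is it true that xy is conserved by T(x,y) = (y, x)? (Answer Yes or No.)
Yes

Substitute T(x,y) = (y, x) into the expression and compare with the original.

Original: xy
After applying T: (y)(x) = xy

This is identical to the original xy, so the expression is invariant.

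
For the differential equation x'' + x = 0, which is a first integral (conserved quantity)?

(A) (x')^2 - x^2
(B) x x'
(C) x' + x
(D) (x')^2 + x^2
D

A first integral I satisfies dI/dt = 0 along every solution. Differentiate each option and use the equation of motion:
(A) d/dt[(x')^2 - x^2] = 2x'x'' - 2x x' = -4x x', not identically 0
(B) d/dt[x x'] = (x')^2 + x x'' = (x')^2 - x^2, not identically 0
(C) d/dt[x' + x] = x'' + x' = -x + x', not identically 0
(D) d/dt[(x')^2 + x^2] = 2x'x'' + 2x x' = 2x'(-x) + 2x x' = 0

Only (D) has zero time-derivative. So the energy-like quantity (x')^2 + x^2 is the first integral.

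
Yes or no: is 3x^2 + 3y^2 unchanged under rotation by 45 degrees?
Yes

Applying rotation by 45 degrees: x' = x*cos(45 degrees) - y*sin(45 degrees) = sqrt(2)x/2 - sqrt(2)y/2, y' = x*sin(45 degrees) + y*cos(45 degrees) = sqrt(2)x/2 + sqrt(2)y/2

Substituting into 3x^2 + 3y^2:
3(sqrt(2)x/2 - sqrt(2)y/2)^2 + 3(sqrt(2)x/2 + sqrt(2)y/2)^2
= 3x^2 + 3y^2

This equals the original expression 3x^2 + 3y^2, so it IS invariant.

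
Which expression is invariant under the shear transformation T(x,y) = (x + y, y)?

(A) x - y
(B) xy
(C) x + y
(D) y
D

Under the shear T(x,y) = (x + y, y):
Substitute the transformed coordinates into each option and compare with the original:
(A) x - y  ->  (x + y) - (y) = x   [differs from x - y: not invariant]
(B) xy  ->  (x + y)(y) = xy + y^2   [differs from xy: not invariant]
(C) x + y  ->  (x + y) + (y) = x + 2y   [differs from x + y: not invariant]
(D) y  ->  (y) = y   [equals y: invariant]

Only option (D), y, is unchanged by the transformation.
A horizontal shear moves points parallel to the x-axis, so the y-coordinate (and any function of y alone) is unchanged.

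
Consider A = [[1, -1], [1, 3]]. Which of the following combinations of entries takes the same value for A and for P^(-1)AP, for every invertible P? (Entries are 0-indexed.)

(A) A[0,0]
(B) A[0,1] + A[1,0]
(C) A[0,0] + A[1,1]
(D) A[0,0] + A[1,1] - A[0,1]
C

A[0,0] + A[1,1] is the trace of A. By the cyclic property of the trace, tr(P^(-1)AP) = tr(APP^(-1)) = tr(A), so it is the same for every matrix similar to A.

The other combinations are not similarity invariants. For example, take P = [[1, 2], [0, 1]] (det P = 1), so P^(-1) = [[1, -2], [0, 1]] and
B = P^(-1)AP = [[-1, -9], [1, 5]].
Evaluating each option on A and on B:
(A) A[0,0]: 1 for A, -1 for B -> changes
(B) A[0,1] + A[1,0]: 0 for A, -8 for B -> changes
(C) A[0,0] + A[1,1]: 4 for A, 4 for B -> unchanged
(D) A[0,0] + A[1,1] - A[0,1]: 5 for A, 13 for B -> changes

Only (C) A[0,0] + A[1,1] = 4 survives (and it does so for every P, not just this one), so it is the invariant.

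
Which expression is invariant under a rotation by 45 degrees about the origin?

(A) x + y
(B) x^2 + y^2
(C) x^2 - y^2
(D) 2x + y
B

A rotation by 45 degrees sends (x, y) to (sqrt(2)x/2 - sqrt(2)y/2, sqrt(2)x/2 + sqrt(2)y/2).
Substitute the transformed coordinates into each option and compare with the original:
(A) x + y  ->  (sqrt(2)x/2 - sqrt(2)y/2) + (sqrt(2)x/2 + sqrt(2)y/2) = sqrt(2)x   [differs from x + y: not invariant]
(B) x^2 + y^2  ->  (sqrt(2)x/2 - sqrt(2)y/2)^2 + (sqrt(2)x/2 + sqrt(2)y/2)^2 = x^2 + y^2   [equals x^2 + y^2: invariant]
(C) x^2 - y^2  ->  (sqrt(2)x/2 - sqrt(2)y/2)^2 - (sqrt(2)x/2 + sqrt(2)y/2)^2 = -2xy   [differs from x^2 - y^2: not invariant]
(D) 2x + y  ->  2(sqrt(2)x/2 - sqrt(2)y/2) + (sqrt(2)x/2 + sqrt(2)y/2) = 3sqrt(2)x/2 - sqrt(2)y/2   [differs from 2x + y: not invariant]

Only option (B), x^2 + y^2, is unchanged by the transformation.
Geometrically, x^2 + y^2 is the squared distance from the origin, which every rotation about the origin preserves.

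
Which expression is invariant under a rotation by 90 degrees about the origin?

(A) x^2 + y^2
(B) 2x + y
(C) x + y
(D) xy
A

A rotation by 90 degrees sends (x, y) to (-y, x).
Substitute the transformed coordinates into each option and compare with the original:
(A) x^2 + y^2  ->  (-y)^2 + (x)^2 = x^2 + y^2   [equals x^2 + y^2: invariant]
(B) 2x + y  ->  2(-y) + (x) = x - 2y   [differs from 2x + y: not invariant]
(C) x + y  ->  (-y) + (x) = x - y   [differs from x + y: not invariant]
(D) xy  ->  (-y)(x) = -xy   [differs from xy: not invariant]

Only option (A), x^2 + y^2, is unchanged by the transformation.
Geometrically, x^2 + y^2 is the squared distance from the origin, which every rotation about the origin preserves.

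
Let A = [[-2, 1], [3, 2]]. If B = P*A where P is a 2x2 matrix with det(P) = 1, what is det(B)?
-7

By the multiplicative property of determinants, det(B) = det(P*A) = det(P) * det(A) = det(A),
so the determinant is invariant under multiplication by any determinant-1 matrix; we just need det(A).

det(A) = (-2)(2) - (1)(3) = -4 - 3 = -7

Therefore det(B) = 1 * (-7) = -7.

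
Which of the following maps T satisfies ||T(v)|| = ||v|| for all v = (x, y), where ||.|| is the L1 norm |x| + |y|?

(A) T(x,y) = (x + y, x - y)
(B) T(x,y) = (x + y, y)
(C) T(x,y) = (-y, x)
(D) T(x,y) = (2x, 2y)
C

A transformation preserves a norm if ||T(v)|| = ||v|| for every v; a single vector where the norm changes rules an option out.

(A) T(x,y) = (x + y, x - y): v = (1, 0) has norm |1| + |0| = 1, but T(v) = (1, 1) has norm 2 -- not preserved.
(B) T(x,y) = (x + y, y): v = (0, 1) has norm |0| + |1| = 1, but T(v) = (1, 1) has norm 2 -- not preserved.
(C) T(x,y) = (-y, x): preserves the norm -- it only permutes the coordinates and/or flips signs, which leaves |x| + |y| unchanged.
(D) T(x,y) = (2x, 2y): v = (1, 0) has norm |1| + |0| = 1, but T(v) = (2, 0) has norm 2 -- not preserved.

Therefore the answer is (C).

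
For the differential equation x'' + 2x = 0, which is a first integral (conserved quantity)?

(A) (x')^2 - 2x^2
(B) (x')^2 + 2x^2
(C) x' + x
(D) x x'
B

A first integral I satisfies dI/dt = 0 along every solution. Differentiate each option and use the equation of motion:
(A) d/dt[(x')^2 - 2x^2] = 2x'x'' - 4x x' = -8x x', not identically 0
(B) d/dt[(x')^2 + 2x^2] = 2x'x'' + 4x x' = 2x'(-2x) + 4x x' = 0
(C) d/dt[x' + x] = x'' + x' = -2x + x', not identically 0
(D) d/dt[x x'] = (x')^2 + x x'' = (x')^2 - 2x^2, not identically 0

Only (B) has zero time-derivative. So the energy-like quantity (x')^2 + 2x^2 is the first integral.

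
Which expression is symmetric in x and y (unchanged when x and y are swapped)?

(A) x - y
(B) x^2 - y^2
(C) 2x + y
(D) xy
D

A symmetric expression is unchanged when the variables are permuted; here the transformation to test is the swap (x, y) -> (y, x).
Substitute the transformed coordinates into each option and compare with the original:
(A) x - y  ->  (y) - (x) = -x + y   [differs from x - y: not invariant]
(B) x^2 - y^2  ->  (y)^2 - (x)^2 = -x^2 + y^2   [differs from x^2 - y^2: not invariant]
(C) 2x + y  ->  2(y) + (x) = x + 2y   [differs from 2x + y: not invariant]
(D) xy  ->  (y)(x) = xy   [equals xy: invariant]

Only option (D), xy, is unchanged by the transformation.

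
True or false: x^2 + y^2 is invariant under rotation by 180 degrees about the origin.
True

Applying rotation by 180 degrees: x' = x*cos(180 degrees) - y*sin(180 degrees) = -x, y' = x*sin(180 degrees) + y*cos(180 degrees) = -y

Substituting into x^2 + y^2:
(-x)^2 + (-y)^2
= x^2 + y^2

This equals the original expression x^2 + y^2, so it IS invariant.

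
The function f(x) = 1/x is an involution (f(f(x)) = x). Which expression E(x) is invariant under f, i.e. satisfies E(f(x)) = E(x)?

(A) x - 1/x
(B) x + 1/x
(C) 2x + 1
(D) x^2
B

Replace x by f(x) = 1/x in each option and simplify. As a quick numerical cross-check, also compare E(3) with E(f(3)) = E(1/3).

(A) x - 1/x  ->  (1/x) - 1/(1/x) = -x + 1/x; check: E(3) = 8/3 but E(1/3) = -8/3.   [not invariant]
(B) x + 1/x  ->  (1/x) + 1/(1/x), which simplifies back to x + 1/x; check: E(3) = 10/3, E(1/3) = 10/3.   [invariant]
(C) 2x + 1  ->  2(1/x) + 1 = (x + 2)/x; check: E(3) = 7 but E(1/3) = 5/3.   [not invariant]
(D) x^2  ->  (1/x)^2 = x^(-2); check: E(3) = 9 but E(1/3) = 1/9.   [not invariant]

Only (B) is unchanged. E is symmetric under swapping x with f(x) = 1/x, which is exactly what an involution does.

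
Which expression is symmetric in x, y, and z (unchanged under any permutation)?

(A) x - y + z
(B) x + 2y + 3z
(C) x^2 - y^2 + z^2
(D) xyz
D

A symmetric expression is unchanged when the variables are permuted; here the transformation to test is the swap (x, y) -> (y, x).
A symmetric expression must survive every permutation; the single swap x <-> y already eliminates the distractors, and the keyed expression is also unchanged by x <-> z and y <-> z (each variable enters it in exactly the same way).
Substitute the transformed coordinates into each option and compare with the original:
(A) x - y + z  ->  (y) - (x) + z = -x + y + z   [differs from x - y + z: not invariant]
(B) x + 2y + 3z  ->  (y) + 2(x) + 3z = 2x + y + 3z   [differs from x + 2y + 3z: not invariant]
(C) x^2 - y^2 + z^2  ->  (y)^2 - (x)^2 + z^2 = -x^2 + y^2 + z^2   [differs from x^2 - y^2 + z^2: not invariant]
(D) xyz  ->  (y)(x)z = xyz   [equals xyz: invariant]

Only option (D), xyz, is unchanged by the transformation.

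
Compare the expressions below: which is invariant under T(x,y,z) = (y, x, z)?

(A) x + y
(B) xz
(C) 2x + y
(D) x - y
A

Apply T(x,y,z) = (y, x, z) to each option, i.e. replace (x, y, z) by the transformed coordinates.
Substitute the transformed coordinates into each option and compare with the original:
(A) x + y  ->  (y) + (x) = x + y   [equals x + y: invariant]
(B) xz  ->  (y)(z) = yz   [differs from xz: not invariant]
(C) 2x + y  ->  2(y) + (x) = x + 2y   [differs from 2x + y: not invariant]
(D) x - y  ->  (y) - (x) = -x + y   [differs from x - y: not invariant]

Only option (A), x + y, is unchanged by the transformation.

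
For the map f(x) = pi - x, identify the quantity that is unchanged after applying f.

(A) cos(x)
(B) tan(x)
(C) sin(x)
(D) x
C

For f(x) = pi - x:
sin(pi - x) = sin(x), so sine is invariant under this transformation.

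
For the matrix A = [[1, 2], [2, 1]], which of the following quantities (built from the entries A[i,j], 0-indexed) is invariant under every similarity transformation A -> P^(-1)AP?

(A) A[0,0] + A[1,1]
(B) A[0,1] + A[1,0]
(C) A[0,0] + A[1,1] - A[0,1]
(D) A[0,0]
A

A[0,0] + A[1,1] is the trace of A. By the cyclic property of the trace, tr(P^(-1)AP) = tr(APP^(-1)) = tr(A), so it is the same for every matrix similar to A.

The other combinations are not similarity invariants. For example, take P = [[2, 1], [1, 1]] (det P = 1), so P^(-1) = [[1, -1], [-1, 2]] and
B = P^(-1)AP = [[-1, 0], [6, 3]].
Evaluating each option on A and on B:
(A) A[0,0] + A[1,1]: 2 for A, 2 for B -> unchanged
(B) A[0,1] + A[1,0]: 4 for A, 6 for B -> changes
(C) A[0,0] + A[1,1] - A[0,1]: 0 for A, 2 for B -> changes
(D) A[0,0]: 1 for A, -1 for B -> changes

Only (A) A[0,0] + A[1,1] = 2 survives (and it does so for every P, not just this one), so it is the invariant.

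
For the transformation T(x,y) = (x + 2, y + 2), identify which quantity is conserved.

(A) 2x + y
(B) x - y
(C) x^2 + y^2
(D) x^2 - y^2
B

An expression E(x,y) is invariant under T if E(T(x,y)) = E(x,y). Here T(x,y) = (x + 2, y + 2).
Substitute the transformed coordinates into each option and compare with the original:
(A) 2x + y  ->  2(x + 2) + (y + 2) = 2x + y + 6   [differs from 2x + y: not invariant]
(B) x - y  ->  (x + 2) - (y + 2) = x - y   [equals x - y: invariant]
(C) x^2 + y^2  ->  (x + 2)^2 + (y + 2)^2 = x^2 + 4x + y^2 + 4y + 8   [differs from x^2 + y^2: not invariant]
(D) x^2 - y^2  ->  (x + 2)^2 - (y + 2)^2 = x^2 + 4x - y^2 - 4y   [differs from x^2 - y^2: not invariant]

Only option (B), x - y, is unchanged by the transformation.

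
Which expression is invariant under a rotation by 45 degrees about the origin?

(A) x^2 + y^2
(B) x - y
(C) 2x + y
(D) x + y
A

A rotation by 45 degrees sends (x, y) to (sqrt(2)x/2 - sqrt(2)y/2, sqrt(2)x/2 + sqrt(2)y/2).
Substitute the transformed coordinates into each option and compare with the original:
(A) x^2 + y^2  ->  (sqrt(2)x/2 - sqrt(2)y/2)^2 + (sqrt(2)x/2 + sqrt(2)y/2)^2 = x^2 + y^2   [equals x^2 + y^2: invariant]
(B) x - y  ->  (sqrt(2)x/2 - sqrt(2)y/2) - (sqrt(2)x/2 + sqrt(2)y/2) = -sqrt(2)y   [differs from x - y: not invariant]
(C) 2x + y  ->  2(sqrt(2)x/2 - sqrt(2)y/2) + (sqrt(2)x/2 + sqrt(2)y/2) = 3sqrt(2)x/2 - sqrt(2)y/2   [differs from 2x + y: not invariant]
(D) x + y  ->  (sqrt(2)x/2 - sqrt(2)y/2) + (sqrt(2)x/2 + sqrt(2)y/2) = sqrt(2)x   [differs from x + y: not invariant]

Only option (A), x^2 + y^2, is unchanged by the transformation.
Geometrically, x^2 + y^2 is the squared distance from the origin, which every rotation about the origin preserves.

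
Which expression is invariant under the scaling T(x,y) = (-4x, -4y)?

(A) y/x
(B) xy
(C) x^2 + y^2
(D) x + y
A

Under the uniform scaling T(x,y) = (-4x, -4y):
Substitute the transformed coordinates into each option and compare with the original:
(A) y/x  ->  (-4y)/(-4x) = y/x   [equals y/x: invariant]
(B) xy  ->  (-4x)(-4y) = 16xy   [differs from xy: not invariant]
(C) x^2 + y^2  ->  (-4x)^2 + (-4y)^2 = 16x^2 + 16y^2   [differs from x^2 + y^2: not invariant]
(D) x + y  ->  (-4x) + (-4y) = -4x - 4y   [differs from x + y: not invariant]

Only option (A), y/x, is unchanged by the transformation.
The common factor -4 cancels in a ratio of coordinates, while sums, products and sums of squares pick up factors of -4 or 16.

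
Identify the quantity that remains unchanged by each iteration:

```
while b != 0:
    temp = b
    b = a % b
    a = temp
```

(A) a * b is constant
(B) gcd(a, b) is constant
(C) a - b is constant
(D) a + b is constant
B

A loop invariant must hold before the first iteration and be re-established by every execution of the body.

(B) gcd(a, b) is constant: One iteration replaces (a, b) by (b, a mod b). Since a mod b = a - q*b for an integer q, any common divisor of a and b divides b and a mod b, and conversely; hence gcd(b, a mod b) = gcd(a, b). For instance (38, 9) -> (9, 2) keeps gcd = 1. At exit b = 0 and a = gcd of the original inputs.

The other options fail:
(A) a * b is constant: e.g. (a, b) = (38, 9) -> (9, 2): the product goes from 342 to 18.
(C) a - b is constant: e.g. (a, b) = (38, 9) -> (9, 2): the difference goes from 29 to 7.
(D) a + b is constant: e.g. (a, b) = (38, 9) -> (9, 2): the sum goes from 47 to 11.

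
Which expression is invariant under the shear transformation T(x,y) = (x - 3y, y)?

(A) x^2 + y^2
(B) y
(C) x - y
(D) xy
B

Under the shear T(x,y) = (x - 3y, y):
Substitute the transformed coordinates into each option and compare with the original:
(A) x^2 + y^2  ->  (x - 3y)^2 + (y)^2 = x^2 - 6xy + 10y^2   [differs from x^2 + y^2: not invariant]
(B) y  ->  (y) = y   [equals y: invariant]
(C) x - y  ->  (x - 3y) - (y) = x - 4y   [differs from x - y: not invariant]
(D) xy  ->  (x - 3y)(y) = xy - 3y^2   [differs from xy: not invariant]

Only option (B), y, is unchanged by the transformation.
A horizontal shear moves points parallel to the x-axis, so the y-coordinate (and any function of y alone) is unchanged.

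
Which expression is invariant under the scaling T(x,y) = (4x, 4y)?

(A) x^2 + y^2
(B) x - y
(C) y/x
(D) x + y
C

Under the uniform scaling T(x,y) = (4x, 4y):
Substitute the transformed coordinates into each option and compare with the original:
(A) x^2 + y^2  ->  (4x)^2 + (4y)^2 = 16x^2 + 16y^2   [differs from x^2 + y^2: not invariant]
(B) x - y  ->  (4x) - (4y) = 4x - 4y   [differs from x - y: not invariant]
(C) y/x  ->  (4y)/(4x) = y/x   [equals y/x: invariant]
(D) x + y  ->  (4x) + (4y) = 4x + 4y   [differs from x + y: not invariant]

Only option (C), y/x, is unchanged by the transformation.
The common factor 4 cancels in a ratio of coordinates, while sums, products and sums of squares pick up factors of 4 or 16.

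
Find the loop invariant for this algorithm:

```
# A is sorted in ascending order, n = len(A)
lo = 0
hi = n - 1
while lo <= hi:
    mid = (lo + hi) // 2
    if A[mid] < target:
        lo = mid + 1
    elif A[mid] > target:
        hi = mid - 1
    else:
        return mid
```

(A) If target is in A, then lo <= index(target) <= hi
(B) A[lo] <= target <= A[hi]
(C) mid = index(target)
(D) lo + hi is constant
A

A loop invariant must hold before the first iteration and be re-established by every execution of the body.

(A) If target is in A, then lo <= index(target) <= hi: Before the loop [lo, hi] = [0, n-1] covers every index. When A[mid] < target, sortedness puts target strictly to the right of mid, so setting lo = mid + 1 keeps index(target) in [lo, hi]; symmetrically for hi = mid - 1. Hence 'if target is in A then lo <= index(target) <= hi' holds after every iteration, and when lo > hi it proves target is absent.

The other options fail:
(B) A[lo] <= target <= A[hi]: fails when target is not in A (e.g. target < A[0] already violates it before the loop), so it is not maintained in general.
(C) mid = index(target): mid is just the current probe; it equals index(target) only on the iteration that returns.
(D) lo + hi is constant: each iteration moves exactly one of lo, hi, so lo + hi changes (e.g. 0 + (n-1) becomes (mid+1) + (n-1)).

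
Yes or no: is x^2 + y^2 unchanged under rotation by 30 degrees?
Yes

Applying rotation by 30 degrees: x' = x*cos(30 degrees) - y*sin(30 degrees) = sqrt(3)x/2 - y/2, y' = x*sin(30 degrees) + y*cos(30 degrees) = x/2 + sqrt(3)y/2

Substituting into x^2 + y^2:
(sqrt(3)x/2 - y/2)^2 + (x/2 + sqrt(3)y/2)^2
= x^2 + y^2

This equals the original expression x^2 + y^2, so it IS invariant.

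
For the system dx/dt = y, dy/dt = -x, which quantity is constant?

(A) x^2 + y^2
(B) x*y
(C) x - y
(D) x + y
A

A first integral I satisfies dI/dt = 0 along every solution. Differentiate each option and use the equation of motion:
(A) d/dt[x^2 + y^2] = 2x*dx/dt + 2y*dy/dt = 2x*y + 2y*(-x) = 0
(B) d/dt[x*y] = (dx/dt)y + x(dy/dt) = y^2 - x^2, not identically 0
(C) d/dt[x - y] = y - (-x) = x + y, not identically 0
(D) d/dt[x + y] = y + (-x) = y - x, not identically 0

Only (A) has zero time-derivative. So x^2 + y^2 (the squared radius; trajectories are circles) is the conserved quantity.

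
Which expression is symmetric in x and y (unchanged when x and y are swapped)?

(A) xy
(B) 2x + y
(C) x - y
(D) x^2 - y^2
A

A symmetric expression is unchanged when the variables are permuted; here the transformation to test is the swap (x, y) -> (y, x).
Substitute the transformed coordinates into each option and compare with the original:
(A) xy  ->  (y)(x) = xy   [equals xy: invariant]
(B) 2x + y  ->  2(y) + (x) = x + 2y   [differs from 2x + y: not invariant]
(C) x - y  ->  (y) - (x) = -x + y   [differs from x - y: not invariant]
(D) x^2 - y^2  ->  (y)^2 - (x)^2 = -x^2 + y^2   [differs from x^2 - y^2: not invariant]

Only option (A), xy, is unchanged by the transformation.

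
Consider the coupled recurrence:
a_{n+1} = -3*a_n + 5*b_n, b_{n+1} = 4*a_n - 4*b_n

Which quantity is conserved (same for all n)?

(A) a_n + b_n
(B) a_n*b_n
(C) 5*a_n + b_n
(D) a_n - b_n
A

Replace a_n by a_{n+1} = -3*a_n + 5*b_n and b_n by b_{n+1} = 4*a_n - 4*b_n in each option and simplify:
(A) a_n + b_n  ->  (-3*a_n + 5*b_n) + (4*a_n - 4*b_n) = a_n + b_n   [conserved]
(B) a_n*b_n  ->  (-3*a_n + 5*b_n)*(4*a_n - 4*b_n) = -12*a_n^2 + 32*a_n*b_n - 20*b_n^2   [not conserved]
(C) 5*a_n + b_n  ->  5*(-3*a_n + 5*b_n) + (4*a_n - 4*b_n) = -11*a_n + 21*b_n   [not conserved]
(D) a_n - b_n  ->  (-3*a_n + 5*b_n) - (4*a_n - 4*b_n) = -7*a_n + 9*b_n   [not conserved]

Only (A) a_n + b_n returns to itself after one step, so it is the conserved quantity.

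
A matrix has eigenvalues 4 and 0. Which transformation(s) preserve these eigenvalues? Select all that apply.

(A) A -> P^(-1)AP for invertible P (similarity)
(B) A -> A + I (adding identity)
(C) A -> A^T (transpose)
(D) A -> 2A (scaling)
A and C

Eigenvalues are preserved by:
1. Similarity transformations: A -> P^(-1)AP (same characteristic polynomial)
2. Transpose: A^T has the same eigenvalues as A

Eigenvalues are NOT preserved by:
- Adding identity: eigenvalues become 4+1, 0+1
- Scaling: eigenvalues become 8, 0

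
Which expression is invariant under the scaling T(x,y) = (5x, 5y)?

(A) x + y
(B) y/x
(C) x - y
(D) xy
B

Under the uniform scaling T(x,y) = (5x, 5y):
Substitute the transformed coordinates into each option and compare with the original:
(A) x + y  ->  (5x) + (5y) = 5x + 5y   [differs from x + y: not invariant]
(B) y/x  ->  (5y)/(5x) = y/x   [equals y/x: invariant]
(C) x - y  ->  (5x) - (5y) = 5x - 5y   [differs from x - y: not invariant]
(D) xy  ->  (5x)(5y) = 25xy   [differs from xy: not invariant]

Only option (B), y/x, is unchanged by the transformation.
The common factor 5 cancels in a ratio of coordinates, while sums, products and sums of squares pick up factors of 5 or 25.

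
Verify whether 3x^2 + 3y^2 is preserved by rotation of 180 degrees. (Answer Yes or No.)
Yes

Applying rotation by 180 degrees: x' = x*cos(180 degrees) - y*sin(180 degrees) = -x, y' = x*sin(180 degrees) + y*cos(180 degrees) = -y

Substituting into 3x^2 + 3y^2:
3(-x)^2 + 3(-y)^2
= 3x^2 + 3y^2

This equals the original expression 3x^2 + 3y^2, so it IS invariant.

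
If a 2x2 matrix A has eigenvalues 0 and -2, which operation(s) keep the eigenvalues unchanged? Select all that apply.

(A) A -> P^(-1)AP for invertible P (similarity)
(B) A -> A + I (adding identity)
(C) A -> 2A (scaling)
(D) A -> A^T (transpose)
A and D

Eigenvalues are preserved by:
1. Similarity transformations: A -> P^(-1)AP (same characteristic polynomial)
2. Transpose: A^T has the same eigenvalues as A

Eigenvalues are NOT preserved by:
- Adding identity: eigenvalues become 0+1, -2+1
- Scaling: eigenvalues become 0, -4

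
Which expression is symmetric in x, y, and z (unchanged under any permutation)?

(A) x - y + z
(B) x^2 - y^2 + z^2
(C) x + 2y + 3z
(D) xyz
D

A symmetric expression is unchanged when the variables are permuted; here the transformation to test is the swap (x, y) -> (y, x).
A symmetric expression must survive every permutation; the single swap x <-> y already eliminates the distractors, and the keyed expression is also unchanged by x <-> z and y <-> z (each variable enters it in exactly the same way).
Substitute the transformed coordinates into each option and compare with the original:
(A) x - y + z  ->  (y) - (x) + z = -x + y + z   [differs from x - y + z: not invariant]
(B) x^2 - y^2 + z^2  ->  (y)^2 - (x)^2 + z^2 = -x^2 + y^2 + z^2   [differs from x^2 - y^2 + z^2: not invariant]
(C) x + 2y + 3z  ->  (y) + 2(x) + 3z = 2x + y + 3z   [differs from x + 2y + 3z: not invariant]
(D) xyz  ->  (y)(x)z = xyz   [equals xyz: invariant]

Only option (D), xyz, is unchanged by the transformation.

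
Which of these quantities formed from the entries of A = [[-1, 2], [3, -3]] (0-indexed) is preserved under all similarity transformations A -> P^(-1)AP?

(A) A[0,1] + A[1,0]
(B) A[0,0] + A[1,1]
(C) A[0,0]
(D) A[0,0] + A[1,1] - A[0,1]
B

A[0,0] + A[1,1] is the trace of A. By the cyclic property of the trace, tr(P^(-1)AP) = tr(APP^(-1)) = tr(A), so it is the same for every matrix similar to A.

The other combinations are not similarity invariants. For example, take P = [[1, 1], [0, 1]] (det P = 1), so P^(-1) = [[1, -1], [0, 1]] and
B = P^(-1)AP = [[-4, 1], [3, 0]].
Evaluating each option on A and on B:
(A) A[0,1] + A[1,0]: 5 for A, 4 for B -> changes
(B) A[0,0] + A[1,1]: -4 for A, -4 for B -> unchanged
(C) A[0,0]: -1 for A, -4 for B -> changes
(D) A[0,0] + A[1,1] - A[0,1]: -6 for A, -5 for B -> changes

Only (B) A[0,0] + A[1,1] = -4 survives (and it does so for every P, not just this one), so it is the invariant.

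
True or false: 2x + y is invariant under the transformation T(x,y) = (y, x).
False

Substitute T(x,y) = (y, x) into the expression and compare with the original.

Original: 2x + y
After applying T: 2(y) + (x) = x + 2y

This differs from the original 2x + y (difference: -x + y), so the expression is NOT invariant.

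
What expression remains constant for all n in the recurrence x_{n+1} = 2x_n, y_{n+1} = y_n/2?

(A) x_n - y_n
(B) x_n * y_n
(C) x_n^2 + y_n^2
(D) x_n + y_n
B

For the recurrence x_{n+1} = 2x_n, y_{n+1} = y_n/2:

x_{n+1} * y_{n+1} = (2x_n) * (y_n/2) = x_n * y_n
The product is conserved.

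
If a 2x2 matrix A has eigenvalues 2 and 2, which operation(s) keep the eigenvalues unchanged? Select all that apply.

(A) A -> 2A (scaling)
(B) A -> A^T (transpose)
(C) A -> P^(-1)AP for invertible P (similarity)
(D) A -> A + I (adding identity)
B and C

Eigenvalues are preserved by:
1. Similarity transformations: A -> P^(-1)AP (same characteristic polynomial)
2. Transpose: A^T has the same eigenvalues as A

Eigenvalues are NOT preserved by:
- Adding identity: eigenvalues become 2+1, 2+1
- Scaling: eigenvalues become 4, 4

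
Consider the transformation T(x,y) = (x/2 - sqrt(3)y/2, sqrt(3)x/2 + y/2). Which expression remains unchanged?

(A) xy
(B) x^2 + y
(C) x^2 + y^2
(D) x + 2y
C

An expression E(x,y) is invariant under T if E(T(x,y)) = E(x,y). Here T(x,y) = (x/2 - sqrt(3)y/2, sqrt(3)x/2 + y/2).
Substitute the transformed coordinates into each option and compare with the original:
(A) xy  ->  (x/2 - sqrt(3)y/2)(sqrt(3)x/2 + y/2) = sqrt(3)x^2/4 - xy/2 - sqrt(3)y^2/4   [differs from xy: not invariant]
(B) x^2 + y  ->  (x/2 - sqrt(3)y/2)^2 + (sqrt(3)x/2 + y/2) = x^2/4 - sqrt(3)xy/2 + sqrt(3)x/2 + 3y^2/4 + y/2   [differs from x^2 + y: not invariant]
(C) x^2 + y^2  ->  (x/2 - sqrt(3)y/2)^2 + (sqrt(3)x/2 + y/2)^2 = x^2 + y^2   [equals x^2 + y^2: invariant]
(D) x + 2y  ->  (x/2 - sqrt(3)y/2) + 2(sqrt(3)x/2 + y/2) = x/2 + sqrt(3)x - sqrt(3)y/2 + y   [differs from x + 2y: not invariant]

Only option (C), x^2 + y^2, is unchanged by the transformation.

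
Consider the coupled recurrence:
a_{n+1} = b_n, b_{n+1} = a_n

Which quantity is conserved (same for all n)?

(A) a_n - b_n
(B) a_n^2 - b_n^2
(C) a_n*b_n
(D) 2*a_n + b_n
C

Replace a_n by a_{n+1} = b_n and b_n by b_{n+1} = a_n in each option and simplify:
(A) a_n - b_n  ->  (b_n) - (a_n) = -a_n + b_n   [not conserved]
(B) a_n^2 - b_n^2  ->  (b_n)^2 - (a_n)^2 = -a_n^2 + b_n^2   [not conserved]
(C) a_n*b_n  ->  (b_n)*(a_n) = a_n*b_n   [conserved]
(D) 2*a_n + b_n  ->  2*(b_n) + (a_n) = a_n + 2*b_n   [not conserved]

Only (C) a_n*b_n returns to itself after one step, so it is the conserved quantity.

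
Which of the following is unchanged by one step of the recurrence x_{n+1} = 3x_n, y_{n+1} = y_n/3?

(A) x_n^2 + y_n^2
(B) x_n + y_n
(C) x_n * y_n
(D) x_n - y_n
C

For the recurrence x_{n+1} = 3x_n, y_{n+1} = y_n/3:

x_{n+1} * y_{n+1} = (3x_n) * (y_n/3) = x_n * y_n
The product is conserved.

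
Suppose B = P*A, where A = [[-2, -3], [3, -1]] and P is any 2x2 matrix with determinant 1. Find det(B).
11

By the multiplicative property of determinants, det(B) = det(P*A) = det(P) * det(A) = det(A),
so the determinant is invariant under multiplication by any determinant-1 matrix; we just need det(A).

det(A) = (-2)(-1) - (-3)(3) = 2 - (-9) = 11

Therefore det(B) = 1 * 11 = 11.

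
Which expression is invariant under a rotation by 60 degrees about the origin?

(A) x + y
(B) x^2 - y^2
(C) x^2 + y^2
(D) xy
C

A rotation by 60 degrees sends (x, y) to (x/2 - sqrt(3)y/2, sqrt(3)x/2 + y/2).
Substitute the transformed coordinates into each option and compare with the original:
(A) x + y  ->  (x/2 - sqrt(3)y/2) + (sqrt(3)x/2 + y/2) = x/2 + sqrt(3)x/2 - sqrt(3)y/2 + y/2   [differs from x + y: not invariant]
(B) x^2 - y^2  ->  (x/2 - sqrt(3)y/2)^2 - (sqrt(3)x/2 + y/2)^2 = -x^2/2 - sqrt(3)xy + y^2/2   [differs from x^2 - y^2: not invariant]
(C) x^2 + y^2  ->  (x/2 - sqrt(3)y/2)^2 + (sqrt(3)x/2 + y/2)^2 = x^2 + y^2   [equals x^2 + y^2: invariant]
(D) xy  ->  (x/2 - sqrt(3)y/2)(sqrt(3)x/2 + y/2) = sqrt(3)x^2/4 - xy/2 - sqrt(3)y^2/4   [differs from xy: not invariant]

Only option (C), x^2 + y^2, is unchanged by the transformation.
Geometrically, x^2 + y^2 is the squared distance from the origin, which every rotation about the origin preserves.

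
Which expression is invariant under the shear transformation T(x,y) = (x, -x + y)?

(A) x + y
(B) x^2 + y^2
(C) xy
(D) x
D

Under the shear T(x,y) = (x, -x + y):
Substitute the transformed coordinates into each option and compare with the original:
(A) x + y  ->  (x) + (-x + y) = y   [differs from x + y: not invariant]
(B) x^2 + y^2  ->  (x)^2 + (-x + y)^2 = 2x^2 - 2xy + y^2   [differs from x^2 + y^2: not invariant]
(C) xy  ->  (x)(-x + y) = -x^2 + xy   [differs from xy: not invariant]
(D) x  ->  (x) = x   [equals x: invariant]

Only option (D), x, is unchanged by the transformation.
A vertical shear moves points parallel to the y-axis, so the x-coordinate (and any function of x alone) is unchanged.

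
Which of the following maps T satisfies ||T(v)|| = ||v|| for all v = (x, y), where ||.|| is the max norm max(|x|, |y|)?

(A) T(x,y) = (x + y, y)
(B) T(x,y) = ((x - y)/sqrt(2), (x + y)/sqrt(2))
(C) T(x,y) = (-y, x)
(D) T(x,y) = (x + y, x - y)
C

A transformation preserves a norm if ||T(v)|| = ||v|| for every v; a single vector where the norm changes rules an option out.

(A) T(x,y) = (x + y, y): v = (1, 1) has norm max(|1|, |1|) = 1, but T(v) = (2, 1) has norm 2 -- not preserved.
(B) T(x,y) = ((x - y)/sqrt(2), (x + y)/sqrt(2)): v = (1, 0) has norm max(|1|, |0|) = 1, but T(v) = (sqrt(2)/2, sqrt(2)/2) has norm sqrt(2)/2 -- not preserved.
(C) T(x,y) = (-y, x): preserves the norm -- it only permutes the coordinates and/or flips signs, which leaves max(|x|, |y|) unchanged.
(D) T(x,y) = (x + y, x - y): v = (1, 1) has norm max(|1|, |1|) = 1, but T(v) = (2, 0) has norm 2 -- not preserved.

Therefore the answer is (C).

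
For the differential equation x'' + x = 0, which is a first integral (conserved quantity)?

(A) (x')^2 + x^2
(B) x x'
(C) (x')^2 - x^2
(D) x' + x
A

A first integral I satisfies dI/dt = 0 along every solution. Differentiate each option and use the equation of motion:
(A) d/dt[(x')^2 + x^2] = 2x'x'' + 2x x' = 2x'(-x) + 2x x' = 0
(B) d/dt[x x'] = (x')^2 + x x'' = (x')^2 - x^2, not identically 0
(C) d/dt[(x')^2 - x^2] = 2x'x'' - 2x x' = -4x x', not identically 0
(D) d/dt[x' + x] = x'' + x' = -x + x', not identically 0

Only (A) has zero time-derivative. So the energy-like quantity (x')^2 + x^2 is the first integral.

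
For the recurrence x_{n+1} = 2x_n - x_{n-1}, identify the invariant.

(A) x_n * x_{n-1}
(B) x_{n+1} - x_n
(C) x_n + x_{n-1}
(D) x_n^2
B

For the recurrence x_{n+1} = 2x_n - x_{n-1}:

If x_{n+1} = 2x_n - x_{n-1}, then:
x_{n+1} - x_n = x_n - x_{n-1}
The first difference is constant throughout the sequence.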